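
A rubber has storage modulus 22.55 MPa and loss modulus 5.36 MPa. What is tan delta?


tan delta = E'' / E'
= 5.36 / 22.55
= 0.2377

tan delta = 0.2377


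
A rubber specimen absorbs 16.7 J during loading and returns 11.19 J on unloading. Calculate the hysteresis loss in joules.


Hysteresis loss = loading - unloading
= 16.7 - 11.19
= 5.51 J

5.51 J


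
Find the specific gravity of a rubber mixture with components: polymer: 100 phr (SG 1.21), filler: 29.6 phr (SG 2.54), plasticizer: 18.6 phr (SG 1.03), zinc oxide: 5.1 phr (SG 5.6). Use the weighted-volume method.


Sum of weights = 153.3
Volume contributions:
  polymer: 100/1.21 = 82.6446
  filler: 29.6/2.54 = 11.6535
  plasticizer: 18.6/1.03 = 18.0583
  zinc oxide: 5.1/5.6 = 0.9107
Sum of volumes = 113.2671
SG = 153.3 / 113.2671 = 1.353

SG = 1.353


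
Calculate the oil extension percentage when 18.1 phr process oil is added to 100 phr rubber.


Oil % = oil / (100 + oil) * 100
= 18.1 / (100 + 18.1) * 100
= 18.1 / 118.1 * 100
= 15.33%

15.33%


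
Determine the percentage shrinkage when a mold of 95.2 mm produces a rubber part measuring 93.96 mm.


Shrinkage = (mold - part) / mold * 100
= (95.2 - 93.96) / 95.2 * 100
= 1.24 / 95.2 * 100
= 1.3%

1.3%


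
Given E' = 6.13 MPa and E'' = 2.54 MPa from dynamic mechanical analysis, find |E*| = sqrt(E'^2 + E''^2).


|E*| = sqrt(E'^2 + E''^2)
= sqrt(6.13^2 + 2.54^2)
= sqrt(37.5769 + 6.4516)
= 6.635 MPa

6.635 MPa


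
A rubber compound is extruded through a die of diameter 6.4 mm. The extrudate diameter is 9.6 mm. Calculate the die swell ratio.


Die swell ratio = D_extrudate / D_die
= 9.6 / 6.4
= 1.5

Die swell = 1.5


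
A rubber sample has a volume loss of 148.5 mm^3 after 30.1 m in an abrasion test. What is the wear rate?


Rate = volume_loss / distance
= 148.5 / 30.1
= 4.934 mm^3/m

4.934 mm^3/m


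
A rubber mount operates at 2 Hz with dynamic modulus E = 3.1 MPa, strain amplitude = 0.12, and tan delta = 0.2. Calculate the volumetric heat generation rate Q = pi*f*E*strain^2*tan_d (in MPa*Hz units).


Q = pi * f * E * strain^2 * tan_d
= pi * 2 * 3.1 * 0.12^2 * 0.2
= pi * 2 * 3.1 * 0.0144 * 0.2
= 0.0561

Q = 0.0561


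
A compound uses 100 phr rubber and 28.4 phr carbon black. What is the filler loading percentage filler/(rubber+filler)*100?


Filler % = filler / (rubber + filler) * 100
= 28.4 / (100 + 28.4) * 100
= 28.4 / 128.4 * 100
= 22.12%

22.12%


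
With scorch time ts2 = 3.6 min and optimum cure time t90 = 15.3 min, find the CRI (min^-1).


CRI = 100 / (t90 - ts2)
= 100 / (15.3 - 3.6)
= 100 / 11.7
= 8.55 min^-1

8.55 min^-1


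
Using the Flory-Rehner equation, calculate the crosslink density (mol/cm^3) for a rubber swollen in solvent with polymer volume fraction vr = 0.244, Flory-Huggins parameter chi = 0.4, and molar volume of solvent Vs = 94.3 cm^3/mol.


ln(1 - vr) = ln(1 - 0.244) = -0.2797
Numerator = -((-0.2797) + 0.244 + 0.4 * 0.244^2) = 0.0119
Denominator = 94.3 * (0.244^(1/3) - 0.244/2) = 47.4216
nu = 0.0119 / 47.4216 = 2.5093e-04 mol/cm^3

2.5093e-04 mol/cm^3


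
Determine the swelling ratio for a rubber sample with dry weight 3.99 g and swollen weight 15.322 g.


Q = W_swollen / W_dry
Q = 15.322 / 3.99
Q = 3.84

Q = 3.84


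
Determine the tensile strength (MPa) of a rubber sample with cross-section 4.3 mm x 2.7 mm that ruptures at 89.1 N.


Area = width * thickness = 4.3 * 2.7 = 11.61 mm^2
TS = force / area = 89.1 / 11.61 = 7.67 MPa

7.67 MPa


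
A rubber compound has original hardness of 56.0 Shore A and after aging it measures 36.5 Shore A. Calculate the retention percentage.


Retention = aged / original * 100
= 36.5 / 56.0 * 100
= 65.2%

65.2%


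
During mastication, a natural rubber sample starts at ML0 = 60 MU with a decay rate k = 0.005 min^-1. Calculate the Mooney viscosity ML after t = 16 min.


ML = ML0 * exp(-k * t)
ML = 60 * exp(-0.005 * 16)
ML = 60 * 0.9231
ML = 55.39 MU

55.39 MU


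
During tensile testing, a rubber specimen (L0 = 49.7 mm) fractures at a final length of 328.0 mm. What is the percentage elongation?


Elongation = (Lf - L0) / L0 * 100
= (328.0 - 49.7) / 49.7 * 100
= 278.3 / 49.7 * 100
= 560.0%

560.0%


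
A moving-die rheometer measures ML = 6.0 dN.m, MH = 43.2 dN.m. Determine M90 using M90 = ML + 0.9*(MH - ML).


M90 = ML + 0.9 * (MH - ML)
M90 = 6.0 + 0.9 * (43.2 - 6.0)
M90 = 6.0 + 0.9 * 37.2
M90 = 39.48 dN.m

39.48 dN.m


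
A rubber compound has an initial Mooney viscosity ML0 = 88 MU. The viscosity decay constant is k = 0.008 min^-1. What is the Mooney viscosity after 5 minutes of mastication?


ML = ML0 * exp(-k * t)
ML = 88 * exp(-0.008 * 5)
ML = 88 * 0.9608
ML = 84.55 MU

84.55 MU


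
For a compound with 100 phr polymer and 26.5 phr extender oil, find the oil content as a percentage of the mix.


Oil % = oil / (100 + oil) * 100
= 26.5 / (100 + 26.5) * 100
= 26.5 / 126.5 * 100
= 20.95%

20.95%


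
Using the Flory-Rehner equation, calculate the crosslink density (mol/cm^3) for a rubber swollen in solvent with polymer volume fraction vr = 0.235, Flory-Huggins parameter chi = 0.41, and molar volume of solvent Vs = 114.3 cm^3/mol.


ln(1 - vr) = ln(1 - 0.235) = -0.2679
Numerator = -((-0.2679) + 0.235 + 0.41 * 0.235^2) = 0.0102
Denominator = 114.3 * (0.235^(1/3) - 0.235/2) = 57.1043
nu = 0.0102 / 57.1043 = 1.7927e-04 mol/cm^3

1.7927e-04 mol/cm^3


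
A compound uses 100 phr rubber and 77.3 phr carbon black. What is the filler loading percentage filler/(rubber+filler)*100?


Filler % = filler / (rubber + filler) * 100
= 77.3 / (100 + 77.3) * 100
= 77.3 / 177.3 * 100
= 43.6%

43.6%


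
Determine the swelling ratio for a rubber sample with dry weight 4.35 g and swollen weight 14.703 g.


Q = W_swollen / W_dry
Q = 14.703 / 4.35
Q = 3.38

Q = 3.38


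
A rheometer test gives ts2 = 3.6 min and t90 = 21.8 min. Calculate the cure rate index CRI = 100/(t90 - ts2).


CRI = 100 / (t90 - ts2)
= 100 / (21.8 - 3.6)
= 100 / 18.2
= 5.49 min^-1

5.49 min^-1


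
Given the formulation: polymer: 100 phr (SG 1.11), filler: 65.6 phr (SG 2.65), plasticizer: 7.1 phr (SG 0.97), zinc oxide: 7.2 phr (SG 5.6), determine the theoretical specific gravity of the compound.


Sum of weights = 179.9
Volume contributions:
  polymer: 100/1.11 = 90.0901
  filler: 65.6/2.65 = 24.7547
  plasticizer: 7.1/0.97 = 7.3196
  zinc oxide: 7.2/5.6 = 1.2857
Sum of volumes = 123.4501
SG = 179.9 / 123.4501 = 1.457

SG = 1.457


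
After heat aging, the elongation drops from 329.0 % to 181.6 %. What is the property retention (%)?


Retention = aged / original * 100
= 181.6 / 329.0 * 100
= 55.2%

55.2%


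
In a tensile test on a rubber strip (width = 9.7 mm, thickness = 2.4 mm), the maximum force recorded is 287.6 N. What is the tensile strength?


Area = width * thickness = 9.7 * 2.4 = 23.28 mm^2
TS = force / area = 287.6 / 23.28 = 12.35 MPa

12.35 MPa


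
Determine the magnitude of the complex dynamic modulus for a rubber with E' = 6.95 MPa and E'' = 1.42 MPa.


|E*| = sqrt(E'^2 + E''^2)
= sqrt(6.95^2 + 1.42^2)
= sqrt(48.3025 + 2.0164)
= 7.094 MPa

7.094 MPa


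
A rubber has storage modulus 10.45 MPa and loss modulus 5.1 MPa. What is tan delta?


tan delta = E'' / E'
= 5.1 / 10.45
= 0.488

tan delta = 0.488


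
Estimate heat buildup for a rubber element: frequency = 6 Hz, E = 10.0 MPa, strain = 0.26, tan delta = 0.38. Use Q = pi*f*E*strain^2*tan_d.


Q = pi * f * E * strain^2 * tan_d
= pi * 6 * 10.0 * 0.26^2 * 0.38
= pi * 6 * 10.0 * 0.0676 * 0.38
= 4.8421

Q = 4.8421


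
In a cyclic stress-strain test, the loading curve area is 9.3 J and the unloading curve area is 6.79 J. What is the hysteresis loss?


Hysteresis loss = loading - unloading
= 9.3 - 6.79
= 2.51 J

2.51 J


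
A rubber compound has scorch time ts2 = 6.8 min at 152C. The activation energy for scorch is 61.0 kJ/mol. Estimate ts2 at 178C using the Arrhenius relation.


Convert temperatures: T1 = 152 + 273.15 = 425.15 K, T2 = 178 + 273.15 = 451.15 K
ts2_new = 6.8 * exp(61000 / 8.314 * (1/451.15 - 1/425.15))
1/T2 - 1/T1 = -1.3555e-04
ts2_new = 2.52 min

2.52 min


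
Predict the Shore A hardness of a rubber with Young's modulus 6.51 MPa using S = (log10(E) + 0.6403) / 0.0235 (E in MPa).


log10(E) = 0.0235*S - 0.6403  =>  S = (log10(E) + 0.6403) / 0.0235
log10(6.51) = 0.813581
S = (0.813581 + 0.6403) / 0.0235 = 1.453881 / 0.0235
S = 61.9

Shore A = 61.9


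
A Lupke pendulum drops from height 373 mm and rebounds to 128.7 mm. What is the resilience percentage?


Resilience = h_rebound / h_drop * 100
= 128.7 / 373 * 100
= 34.5%

34.5%


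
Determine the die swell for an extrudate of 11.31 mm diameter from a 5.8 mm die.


Die swell ratio = D_extrudate / D_die
= 11.31 / 5.8
= 1.95

Die swell = 1.95


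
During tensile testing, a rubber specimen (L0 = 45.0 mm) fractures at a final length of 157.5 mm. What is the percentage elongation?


Elongation = (Lf - L0) / L0 * 100
= (157.5 - 45.0) / 45.0 * 100
= 112.5 / 45.0 * 100
= 250.0%

250.0%


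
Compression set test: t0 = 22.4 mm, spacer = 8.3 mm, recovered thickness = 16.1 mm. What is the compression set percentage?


CS = (t0 - recovered) / (t0 - ts) * 100
= (22.4 - 16.1) / (22.4 - 8.3) * 100
= 6.3 / 14.1 * 100
= 44.7%

44.7%


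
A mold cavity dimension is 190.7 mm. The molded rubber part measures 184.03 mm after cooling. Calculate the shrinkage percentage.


Shrinkage = (mold - part) / mold * 100
= (190.7 - 184.03) / 190.7 * 100
= 6.67 / 190.7 * 100
= 3.5%

3.5%


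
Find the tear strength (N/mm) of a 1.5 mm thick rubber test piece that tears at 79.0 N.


Tear strength = force / thickness
= 79.0 / 1.5
= 52.67 N/mm

52.67 N/mm


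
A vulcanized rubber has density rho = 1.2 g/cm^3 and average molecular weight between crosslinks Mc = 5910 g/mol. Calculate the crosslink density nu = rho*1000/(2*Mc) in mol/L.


nu = rho * 1000 / (2 * Mc)
nu = 1.2 * 1000 / (2 * 5910)
nu = 1200.0 / 11820
nu = 0.1015 mol/L

0.1015 mol/L


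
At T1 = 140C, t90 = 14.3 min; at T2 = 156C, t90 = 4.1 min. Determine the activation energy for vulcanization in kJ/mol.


T1 = 413.15 K, T2 = 429.15 K
1/T1 - 1/T2 = 9.0241e-05
ln(t1/t2) = ln(14.3/4.1) = 1.2493
Ea = 8.314 * 1.2493 / 9.0241e-05 = 115097.0291 J/mol
Ea = 115.1 kJ/mol

115.1 kJ/mol


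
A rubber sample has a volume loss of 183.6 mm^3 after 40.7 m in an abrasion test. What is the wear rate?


Rate = volume_loss / distance
= 183.6 / 40.7
= 4.511 mm^3/m

4.511 mm^3/m


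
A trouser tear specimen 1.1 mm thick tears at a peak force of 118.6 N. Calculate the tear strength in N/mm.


Tear strength = force / thickness
= 118.6 / 1.1
= 107.82 N/mm

107.82 N/mm


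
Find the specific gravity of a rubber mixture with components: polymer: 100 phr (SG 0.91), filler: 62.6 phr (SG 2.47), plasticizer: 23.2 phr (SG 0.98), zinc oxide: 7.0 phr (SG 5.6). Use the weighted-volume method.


Sum of weights = 192.8
Volume contributions:
  polymer: 100/0.91 = 109.8901
  filler: 62.6/2.47 = 25.3441
  plasticizer: 23.2/0.98 = 23.6735
  zinc oxide: 7.0/5.6 = 1.2500
Sum of volumes = 160.1577
SG = 192.8 / 160.1577 = 1.204

SG = 1.204


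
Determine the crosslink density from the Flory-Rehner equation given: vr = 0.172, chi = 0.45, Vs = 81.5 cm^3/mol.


ln(1 - vr) = ln(1 - 0.172) = -0.1887
Numerator = -((-0.1887) + 0.172 + 0.45 * 0.172^2) = 0.0034
Denominator = 81.5 * (0.172^(1/3) - 0.172/2) = 38.3156
nu = 0.0034 / 38.3156 = 8.9502e-05 mol/cm^3

8.9502e-05 mol/cm^3


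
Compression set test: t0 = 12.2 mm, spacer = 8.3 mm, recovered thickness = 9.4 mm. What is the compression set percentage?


CS = (t0 - recovered) / (t0 - ts) * 100
= (12.2 - 9.4) / (12.2 - 8.3) * 100
= 2.8 / 3.9 * 100
= 71.8%

71.8%


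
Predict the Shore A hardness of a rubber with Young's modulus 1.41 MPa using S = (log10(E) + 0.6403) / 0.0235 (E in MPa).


log10(E) = 0.0235*S - 0.6403  =>  S = (log10(E) + 0.6403) / 0.0235
log10(1.41) = 0.149219
S = (0.149219 + 0.6403) / 0.0235 = 0.789519 / 0.0235
S = 33.6

Shore A = 33.6


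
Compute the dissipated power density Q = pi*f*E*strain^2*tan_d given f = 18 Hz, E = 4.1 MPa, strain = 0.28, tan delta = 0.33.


Q = pi * f * E * strain^2 * tan_d
= pi * 18 * 4.1 * 0.28^2 * 0.33
= pi * 18 * 4.1 * 0.0784 * 0.33
= 5.9984

Q = 5.9984


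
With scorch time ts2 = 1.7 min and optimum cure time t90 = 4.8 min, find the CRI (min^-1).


CRI = 100 / (t90 - ts2)
= 100 / (4.8 - 1.7)
= 100 / 3.1
= 32.26 min^-1

32.26 min^-1


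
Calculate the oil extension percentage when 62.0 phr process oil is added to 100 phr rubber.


Oil % = oil / (100 + oil) * 100
= 62.0 / (100 + 62.0) * 100
= 62.0 / 162.0 * 100
= 38.27%

38.27%


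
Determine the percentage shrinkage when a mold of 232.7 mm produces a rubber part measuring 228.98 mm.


Shrinkage = (mold - part) / mold * 100
= (232.7 - 228.98) / 232.7 * 100
= 3.72 / 232.7 * 100
= 1.6%

1.6%


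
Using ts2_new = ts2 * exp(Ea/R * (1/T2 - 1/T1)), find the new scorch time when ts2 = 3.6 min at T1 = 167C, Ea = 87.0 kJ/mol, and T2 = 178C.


Convert temperatures: T1 = 167 + 273.15 = 440.15 K, T2 = 178 + 273.15 = 451.15 K
ts2_new = 3.6 * exp(87000 / 8.314 * (1/451.15 - 1/440.15))
1/T2 - 1/T1 = -5.5395e-05
ts2_new = 2.02 min

2.02 min


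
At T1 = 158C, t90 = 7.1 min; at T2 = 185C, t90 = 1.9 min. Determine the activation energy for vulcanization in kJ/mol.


T1 = 431.15 K, T2 = 458.15 K
1/T1 - 1/T2 = 1.3669e-04
ln(t1/t2) = ln(7.1/1.9) = 1.3182
Ea = 8.314 * 1.3182 / 1.3669e-04 = 80182.0432 J/mol
Ea = 80.18 kJ/mol

80.18 kJ/mol


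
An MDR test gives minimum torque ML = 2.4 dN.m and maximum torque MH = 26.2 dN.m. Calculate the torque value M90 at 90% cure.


M90 = ML + 0.9 * (MH - ML)
M90 = 2.4 + 0.9 * (26.2 - 2.4)
M90 = 2.4 + 0.9 * 23.8
M90 = 23.82 dN.m

23.82 dN.m


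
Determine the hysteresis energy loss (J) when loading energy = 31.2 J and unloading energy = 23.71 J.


Hysteresis loss = loading - unloading
= 31.2 - 23.71
= 7.49 J

7.49 J


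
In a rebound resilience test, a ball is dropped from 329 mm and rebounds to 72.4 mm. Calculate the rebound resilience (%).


Resilience = h_rebound / h_drop * 100
= 72.4 / 329 * 100
= 22.0%

22.0%


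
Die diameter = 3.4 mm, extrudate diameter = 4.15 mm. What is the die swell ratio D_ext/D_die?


Die swell ratio = D_extrudate / D_die
= 4.15 / 3.4
= 1.221

Die swell = 1.221


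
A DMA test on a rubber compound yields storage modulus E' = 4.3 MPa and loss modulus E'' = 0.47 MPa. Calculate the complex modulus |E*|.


|E*| = sqrt(E'^2 + E''^2)
= sqrt(4.3^2 + 0.47^2)
= sqrt(18.4900 + 0.2209)
= 4.326 MPa

4.326 MPa


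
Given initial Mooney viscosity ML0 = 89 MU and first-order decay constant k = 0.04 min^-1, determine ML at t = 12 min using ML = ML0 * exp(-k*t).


ML = ML0 * exp(-k * t)
ML = 89 * exp(-0.04 * 12)
ML = 89 * 0.6188
ML = 55.07 MU

55.07 MU


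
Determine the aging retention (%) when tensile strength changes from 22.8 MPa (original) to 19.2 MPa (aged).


Retention = aged / original * 100
= 19.2 / 22.8 * 100
= 84.2%

84.2%


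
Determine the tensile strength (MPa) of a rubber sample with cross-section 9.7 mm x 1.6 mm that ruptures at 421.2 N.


Area = width * thickness = 9.7 * 1.6 = 15.52 mm^2
TS = force / area = 421.2 / 15.52 = 27.14 MPa

27.14 MPa


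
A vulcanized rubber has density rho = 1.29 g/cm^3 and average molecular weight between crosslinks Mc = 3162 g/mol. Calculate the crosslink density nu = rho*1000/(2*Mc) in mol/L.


nu = rho * 1000 / (2 * Mc)
nu = 1.29 * 1000 / (2 * 3162)
nu = 1290.0 / 6324
nu = 0.2040 mol/L

0.2040 mol/L


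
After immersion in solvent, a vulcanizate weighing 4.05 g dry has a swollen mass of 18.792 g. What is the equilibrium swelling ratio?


Q = W_swollen / W_dry
Q = 18.792 / 4.05
Q = 4.64

Q = 4.64


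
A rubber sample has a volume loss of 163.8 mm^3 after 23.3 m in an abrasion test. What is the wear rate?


Rate = volume_loss / distance
= 163.8 / 23.3
= 7.03 mm^3/m

7.03 mm^3/m


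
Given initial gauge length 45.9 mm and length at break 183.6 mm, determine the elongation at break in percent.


Elongation = (Lf - L0) / L0 * 100
= (183.6 - 45.9) / 45.9 * 100
= 137.7 / 45.9 * 100
= 300.0%

300.0%


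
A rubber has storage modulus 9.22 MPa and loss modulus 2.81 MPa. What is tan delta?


tan delta = E'' / E'
= 2.81 / 9.22
= 0.3048

tan delta = 0.3048


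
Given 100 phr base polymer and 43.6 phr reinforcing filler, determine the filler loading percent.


Filler % = filler / (rubber + filler) * 100
= 43.6 / (100 + 43.6) * 100
= 43.6 / 143.6 * 100
= 30.36%

30.36%


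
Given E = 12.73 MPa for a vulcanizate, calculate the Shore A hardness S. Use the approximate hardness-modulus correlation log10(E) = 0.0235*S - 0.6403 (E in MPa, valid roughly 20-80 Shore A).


log10(E) = 0.0235*S - 0.6403  =>  S = (log10(E) + 0.6403) / 0.0235
log10(12.73) = 1.104828
S = (1.104828 + 0.6403) / 0.0235 = 1.745128 / 0.0235
S = 74.3

Shore A = 74.3


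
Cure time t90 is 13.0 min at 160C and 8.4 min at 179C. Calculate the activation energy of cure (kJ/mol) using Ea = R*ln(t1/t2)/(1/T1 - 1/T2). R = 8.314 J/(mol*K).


T1 = 433.15 K, T2 = 452.15 K
1/T1 - 1/T2 = 9.7014e-05
ln(t1/t2) = ln(13.0/8.4) = 0.4367
Ea = 8.314 * 0.4367 / 9.7014e-05 = 37426.3969 J/mol
Ea = 37.43 kJ/mol

37.43 kJ/mol


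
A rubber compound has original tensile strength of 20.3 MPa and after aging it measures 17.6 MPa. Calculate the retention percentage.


Retention = aged / original * 100
= 17.6 / 20.3 * 100
= 86.7%

86.7%


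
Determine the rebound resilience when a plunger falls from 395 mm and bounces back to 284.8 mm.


Resilience = h_rebound / h_drop * 100
= 284.8 / 395 * 100
= 72.1%

72.1%


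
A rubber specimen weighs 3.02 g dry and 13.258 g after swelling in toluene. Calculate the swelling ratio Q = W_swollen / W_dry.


Q = W_swollen / W_dry
Q = 13.258 / 3.02
Q = 4.39

Q = 4.39


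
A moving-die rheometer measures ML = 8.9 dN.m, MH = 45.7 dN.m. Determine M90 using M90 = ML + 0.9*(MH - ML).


M90 = ML + 0.9 * (MH - ML)
M90 = 8.9 + 0.9 * (45.7 - 8.9)
M90 = 8.9 + 0.9 * 36.8
M90 = 42.02 dN.m

42.02 dN.m


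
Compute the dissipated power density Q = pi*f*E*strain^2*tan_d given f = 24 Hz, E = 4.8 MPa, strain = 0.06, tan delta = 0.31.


Q = pi * f * E * strain^2 * tan_d
= pi * 24 * 4.8 * 0.06^2 * 0.31
= pi * 24 * 4.8 * 0.0036 * 0.31
= 0.4039

Q = 0.4039


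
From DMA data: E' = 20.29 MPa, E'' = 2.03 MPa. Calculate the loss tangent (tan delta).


tan delta = E'' / E'
= 2.03 / 20.29
= 0.1

tan delta = 0.1


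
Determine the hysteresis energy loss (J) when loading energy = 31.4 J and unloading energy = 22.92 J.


Hysteresis loss = loading - unloading
= 31.4 - 22.92
= 8.48 J

8.48 J


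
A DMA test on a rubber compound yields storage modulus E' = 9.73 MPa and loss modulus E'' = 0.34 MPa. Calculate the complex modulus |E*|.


|E*| = sqrt(E'^2 + E''^2)
= sqrt(9.73^2 + 0.34^2)
= sqrt(94.6729 + 0.1156)
= 9.736 MPa

9.736 MPa


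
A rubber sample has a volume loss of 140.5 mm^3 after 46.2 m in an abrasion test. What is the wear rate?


Rate = volume_loss / distance
= 140.5 / 46.2
= 3.041 mm^3/m

3.041 mm^3/m


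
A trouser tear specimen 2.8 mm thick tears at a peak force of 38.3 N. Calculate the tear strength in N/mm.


Tear strength = force / thickness
= 38.3 / 2.8
= 13.68 N/mm

13.68 N/mm


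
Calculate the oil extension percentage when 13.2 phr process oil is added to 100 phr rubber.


Oil % = oil / (100 + oil) * 100
= 13.2 / (100 + 13.2) * 100
= 13.2 / 113.2 * 100
= 11.66%

11.66%


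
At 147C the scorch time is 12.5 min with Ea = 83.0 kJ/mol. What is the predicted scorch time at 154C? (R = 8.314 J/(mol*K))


Convert temperatures: T1 = 147 + 273.15 = 420.15 K, T2 = 154 + 273.15 = 427.15 K
ts2_new = 12.5 * exp(83000 / 8.314 * (1/427.15 - 1/420.15))
1/T2 - 1/T1 = -3.9004e-05
ts2_new = 8.47 min

8.47 min


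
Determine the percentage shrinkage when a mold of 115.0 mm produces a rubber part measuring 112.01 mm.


Shrinkage = (mold - part) / mold * 100
= (115.0 - 112.01) / 115.0 * 100
= 2.99 / 115.0 * 100
= 2.6%

2.6%


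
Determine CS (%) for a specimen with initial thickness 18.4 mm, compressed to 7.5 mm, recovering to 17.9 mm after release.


CS = (t0 - recovered) / (t0 - ts) * 100
= (18.4 - 17.9) / (18.4 - 7.5) * 100
= 0.5 / 10.9 * 100
= 4.6%

4.6%


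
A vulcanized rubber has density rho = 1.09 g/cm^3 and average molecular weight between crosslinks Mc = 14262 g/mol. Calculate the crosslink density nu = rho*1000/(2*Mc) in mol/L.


nu = rho * 1000 / (2 * Mc)
nu = 1.09 * 1000 / (2 * 14262)
nu = 1090.0 / 28524
nu = 0.0382 mol/L

0.0382 mol/L


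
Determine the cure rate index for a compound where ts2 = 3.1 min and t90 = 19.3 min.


CRI = 100 / (t90 - ts2)
= 100 / (19.3 - 3.1)
= 100 / 16.2
= 6.17 min^-1

6.17 min^-1


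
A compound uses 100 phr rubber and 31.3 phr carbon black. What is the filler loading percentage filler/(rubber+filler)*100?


Filler % = filler / (rubber + filler) * 100
= 31.3 / (100 + 31.3) * 100
= 31.3 / 131.3 * 100
= 23.84%

23.84%


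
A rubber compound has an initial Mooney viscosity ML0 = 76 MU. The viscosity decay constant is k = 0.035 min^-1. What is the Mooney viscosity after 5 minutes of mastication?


ML = ML0 * exp(-k * t)
ML = 76 * exp(-0.035 * 5)
ML = 76 * 0.8395
ML = 63.8 MU

63.8 MU


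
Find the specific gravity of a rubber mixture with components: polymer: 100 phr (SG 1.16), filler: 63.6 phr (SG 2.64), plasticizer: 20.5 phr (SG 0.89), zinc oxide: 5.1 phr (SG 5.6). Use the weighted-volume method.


Sum of weights = 189.2
Volume contributions:
  polymer: 100/1.16 = 86.2069
  filler: 63.6/2.64 = 24.0909
  plasticizer: 20.5/0.89 = 23.0337
  zinc oxide: 5.1/5.6 = 0.9107
Sum of volumes = 134.2422
SG = 189.2 / 134.2422 = 1.409

SG = 1.409


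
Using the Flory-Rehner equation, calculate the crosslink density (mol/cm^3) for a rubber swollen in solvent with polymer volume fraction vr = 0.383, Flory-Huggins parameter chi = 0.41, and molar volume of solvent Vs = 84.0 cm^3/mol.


ln(1 - vr) = ln(1 - 0.383) = -0.4829
Numerator = -((-0.4829) + 0.383 + 0.41 * 0.383^2) = 0.0397
Denominator = 84.0 * (0.383^(1/3) - 0.383/2) = 44.9162
nu = 0.0397 / 44.9162 = 8.8484e-04 mol/cm^3

8.8484e-04 mol/cm^3


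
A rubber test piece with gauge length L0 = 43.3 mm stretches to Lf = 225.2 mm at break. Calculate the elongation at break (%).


Elongation = (Lf - L0) / L0 * 100
= (225.2 - 43.3) / 43.3 * 100
= 181.9 / 43.3 * 100
= 420.1%

420.1%


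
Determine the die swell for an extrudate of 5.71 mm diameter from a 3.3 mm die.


Die swell ratio = D_extrudate / D_die
= 5.71 / 3.3
= 1.73

Die swell = 1.73


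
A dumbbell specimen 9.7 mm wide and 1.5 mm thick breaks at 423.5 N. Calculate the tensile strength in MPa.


Area = width * thickness = 9.7 * 1.5 = 14.55 mm^2
TS = force / area = 423.5 / 14.55 = 29.11 MPa

29.11 MPa


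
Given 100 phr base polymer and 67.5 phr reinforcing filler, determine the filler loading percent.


Filler % = filler / (rubber + filler) * 100
= 67.5 / (100 + 67.5) * 100
= 67.5 / 167.5 * 100
= 40.3%

40.3%


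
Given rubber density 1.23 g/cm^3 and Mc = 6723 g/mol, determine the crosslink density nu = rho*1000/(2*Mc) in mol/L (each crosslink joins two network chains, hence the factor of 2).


nu = rho * 1000 / (2 * Mc)
nu = 1.23 * 1000 / (2 * 6723)
nu = 1230.0 / 13446
nu = 0.0915 mol/L

0.0915 mol/L


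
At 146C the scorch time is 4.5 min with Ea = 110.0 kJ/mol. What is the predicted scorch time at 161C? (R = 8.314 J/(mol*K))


Convert temperatures: T1 = 146 + 273.15 = 419.15 K, T2 = 161 + 273.15 = 434.15 K
ts2_new = 4.5 * exp(110000 / 8.314 * (1/434.15 - 1/419.15))
1/T2 - 1/T1 = -8.2429e-05
ts2_new = 1.51 min

1.51 min


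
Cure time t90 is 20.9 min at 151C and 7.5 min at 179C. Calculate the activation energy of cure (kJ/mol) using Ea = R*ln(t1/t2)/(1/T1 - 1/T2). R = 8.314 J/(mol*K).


T1 = 424.15 K, T2 = 452.15 K
1/T1 - 1/T2 = 1.4600e-04
ln(t1/t2) = ln(20.9/7.5) = 1.0248
Ea = 8.314 * 1.0248 / 1.4600e-04 = 58359.6481 J/mol
Ea = 58.36 kJ/mol

58.36 kJ/mol


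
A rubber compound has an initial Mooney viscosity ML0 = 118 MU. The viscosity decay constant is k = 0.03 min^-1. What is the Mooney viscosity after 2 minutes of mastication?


ML = ML0 * exp(-k * t)
ML = 118 * exp(-0.03 * 2)
ML = 118 * 0.9418
ML = 111.13 MU

111.13 MU


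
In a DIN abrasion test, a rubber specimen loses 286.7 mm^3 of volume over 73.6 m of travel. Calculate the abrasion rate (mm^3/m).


Rate = volume_loss / distance
= 286.7 / 73.6
= 3.895 mm^3/m

3.895 mm^3/m


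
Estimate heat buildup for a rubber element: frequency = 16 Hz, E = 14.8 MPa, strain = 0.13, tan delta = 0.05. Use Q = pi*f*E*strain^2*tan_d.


Q = pi * f * E * strain^2 * tan_d
= pi * 16 * 14.8 * 0.13^2 * 0.05
= pi * 16 * 14.8 * 0.0169 * 0.05
= 0.6286

Q = 0.6286


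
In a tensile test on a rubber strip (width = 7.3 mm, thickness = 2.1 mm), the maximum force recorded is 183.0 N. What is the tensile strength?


Area = width * thickness = 7.3 * 2.1 = 15.33 mm^2
TS = force / area = 183.0 / 15.33 = 11.94 MPa

11.94 MPa


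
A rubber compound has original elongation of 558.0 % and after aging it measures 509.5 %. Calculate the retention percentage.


Retention = aged / original * 100
= 509.5 / 558.0 * 100
= 91.3%

91.3%


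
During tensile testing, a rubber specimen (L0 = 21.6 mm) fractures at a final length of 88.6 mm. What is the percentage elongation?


Elongation = (Lf - L0) / L0 * 100
= (88.6 - 21.6) / 21.6 * 100
= 67.0 / 21.6 * 100
= 310.2%

310.2%


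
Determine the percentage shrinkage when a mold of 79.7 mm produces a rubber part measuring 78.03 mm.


Shrinkage = (mold - part) / mold * 100
= (79.7 - 78.03) / 79.7 * 100
= 1.67 / 79.7 * 100
= 2.1%

2.1%


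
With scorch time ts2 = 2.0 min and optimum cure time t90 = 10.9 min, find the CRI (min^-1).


CRI = 100 / (t90 - ts2)
= 100 / (10.9 - 2.0)
= 100 / 8.9
= 11.24 min^-1

11.24 min^-1


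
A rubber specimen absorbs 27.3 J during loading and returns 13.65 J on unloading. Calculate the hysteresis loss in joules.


Hysteresis loss = loading - unloading
= 27.3 - 13.65
= 13.65 J

13.65 J


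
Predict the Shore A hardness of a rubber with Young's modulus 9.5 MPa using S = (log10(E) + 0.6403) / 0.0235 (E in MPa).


log10(E) = 0.0235*S - 0.6403  =>  S = (log10(E) + 0.6403) / 0.0235
log10(9.5) = 0.977724
S = (0.977724 + 0.6403) / 0.0235 = 1.618024 / 0.0235
S = 68.9

Shore A = 68.9


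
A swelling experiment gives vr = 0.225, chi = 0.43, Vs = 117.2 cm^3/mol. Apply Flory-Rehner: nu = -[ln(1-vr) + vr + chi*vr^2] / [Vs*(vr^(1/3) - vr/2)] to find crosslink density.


ln(1 - vr) = ln(1 - 0.225) = -0.2549
Numerator = -((-0.2549) + 0.225 + 0.43 * 0.225^2) = 0.0081
Denominator = 117.2 * (0.225^(1/3) - 0.225/2) = 58.0984
nu = 0.0081 / 58.0984 = 1.3982e-04 mol/cm^3

1.3982e-04 mol/cm^3


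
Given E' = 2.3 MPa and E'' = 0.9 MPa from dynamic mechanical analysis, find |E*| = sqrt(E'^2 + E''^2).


|E*| = sqrt(E'^2 + E''^2)
= sqrt(2.3^2 + 0.9^2)
= sqrt(5.2900 + 0.8100)
= 2.47 MPa

2.47 MPa


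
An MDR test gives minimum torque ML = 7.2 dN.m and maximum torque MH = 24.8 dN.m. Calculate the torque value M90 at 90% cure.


M90 = ML + 0.9 * (MH - ML)
M90 = 7.2 + 0.9 * (24.8 - 7.2)
M90 = 7.2 + 0.9 * 17.6
M90 = 23.04 dN.m

23.04 dN.m


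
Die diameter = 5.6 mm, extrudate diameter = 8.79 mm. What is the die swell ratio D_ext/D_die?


Die swell ratio = D_extrudate / D_die
= 8.79 / 5.6
= 1.57

Die swell = 1.57


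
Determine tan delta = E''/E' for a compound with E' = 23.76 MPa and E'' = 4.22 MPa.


tan delta = E'' / E'
= 4.22 / 23.76
= 0.1776

tan delta = 0.1776


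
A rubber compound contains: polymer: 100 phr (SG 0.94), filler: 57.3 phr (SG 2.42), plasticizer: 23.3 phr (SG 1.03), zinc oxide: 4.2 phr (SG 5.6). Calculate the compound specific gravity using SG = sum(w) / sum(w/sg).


Sum of weights = 184.8
Volume contributions:
  polymer: 100/0.94 = 106.3830
  filler: 57.3/2.42 = 23.6777
  plasticizer: 23.3/1.03 = 22.6214
  zinc oxide: 4.2/5.6 = 0.7500
Sum of volumes = 153.4320
SG = 184.8 / 153.4320 = 1.204

SG = 1.204


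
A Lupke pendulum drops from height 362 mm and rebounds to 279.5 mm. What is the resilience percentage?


Resilience = h_rebound / h_drop * 100
= 279.5 / 362 * 100
= 77.2%

77.2%


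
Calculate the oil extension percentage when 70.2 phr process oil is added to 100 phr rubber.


Oil % = oil / (100 + oil) * 100
= 70.2 / (100 + 70.2) * 100
= 70.2 / 170.2 * 100
= 41.25%

41.25%


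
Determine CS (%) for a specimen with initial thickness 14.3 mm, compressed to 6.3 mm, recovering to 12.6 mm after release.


CS = (t0 - recovered) / (t0 - ts) * 100
= (14.3 - 12.6) / (14.3 - 6.3) * 100
= 1.7 / 8.0 * 100
= 21.2%

21.2%


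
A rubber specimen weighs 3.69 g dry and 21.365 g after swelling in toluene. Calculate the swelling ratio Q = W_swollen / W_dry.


Q = W_swollen / W_dry
Q = 21.365 / 3.69
Q = 5.79

Q = 5.79


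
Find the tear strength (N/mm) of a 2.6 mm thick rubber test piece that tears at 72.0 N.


Tear strength = force / thickness
= 72.0 / 2.6
= 27.69 N/mm

27.69 N/mm


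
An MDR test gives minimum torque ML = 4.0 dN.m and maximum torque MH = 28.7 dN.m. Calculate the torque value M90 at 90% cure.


M90 = ML + 0.9 * (MH - ML)
M90 = 4.0 + 0.9 * (28.7 - 4.0)
M90 = 4.0 + 0.9 * 24.7
M90 = 26.23 dN.m

26.23 dN.m


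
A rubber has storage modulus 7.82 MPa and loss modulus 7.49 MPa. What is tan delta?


tan delta = E'' / E'
= 7.49 / 7.82
= 0.9578

tan delta = 0.9578


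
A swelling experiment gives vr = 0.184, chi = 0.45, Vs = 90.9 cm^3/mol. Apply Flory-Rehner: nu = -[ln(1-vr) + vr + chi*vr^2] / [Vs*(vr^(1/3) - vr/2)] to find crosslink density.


ln(1 - vr) = ln(1 - 0.184) = -0.2033
Numerator = -((-0.2033) + 0.184 + 0.45 * 0.184^2) = 0.0041
Denominator = 90.9 * (0.184^(1/3) - 0.184/2) = 43.3387
nu = 0.0041 / 43.3387 = 9.4736e-05 mol/cm^3

9.4736e-05 mol/cm^3


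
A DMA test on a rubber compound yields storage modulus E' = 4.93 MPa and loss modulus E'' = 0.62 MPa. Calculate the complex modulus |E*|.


|E*| = sqrt(E'^2 + E''^2)
= sqrt(4.93^2 + 0.62^2)
= sqrt(24.3049 + 0.3844)
= 4.969 MPa

4.969 MPa


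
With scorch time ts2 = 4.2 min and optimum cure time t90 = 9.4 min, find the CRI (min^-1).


CRI = 100 / (t90 - ts2)
= 100 / (9.4 - 4.2)
= 100 / 5.2
= 19.23 min^-1

19.23 min^-1


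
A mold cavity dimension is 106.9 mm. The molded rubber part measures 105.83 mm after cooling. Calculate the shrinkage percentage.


Shrinkage = (mold - part) / mold * 100
= (106.9 - 105.83) / 106.9 * 100
= 1.07 / 106.9 * 100
= 1.0%

1.0%


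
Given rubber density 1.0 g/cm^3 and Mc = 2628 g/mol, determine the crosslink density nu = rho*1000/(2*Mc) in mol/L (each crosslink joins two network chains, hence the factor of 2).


nu = rho * 1000 / (2 * Mc)
nu = 1.0 * 1000 / (2 * 2628)
nu = 1000.0 / 5256
nu = 0.1903 mol/L

0.1903 mol/L


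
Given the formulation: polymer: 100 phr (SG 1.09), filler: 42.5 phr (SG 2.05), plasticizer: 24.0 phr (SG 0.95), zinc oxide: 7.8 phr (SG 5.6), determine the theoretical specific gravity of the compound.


Sum of weights = 174.3
Volume contributions:
  polymer: 100/1.09 = 91.7431
  filler: 42.5/2.05 = 20.7317
  plasticizer: 24.0/0.95 = 25.2632
  zinc oxide: 7.8/5.6 = 1.3929
Sum of volumes = 139.1308
SG = 174.3 / 139.1308 = 1.253

SG = 1.253


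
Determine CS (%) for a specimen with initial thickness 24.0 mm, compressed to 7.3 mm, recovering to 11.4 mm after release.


CS = (t0 - recovered) / (t0 - ts) * 100
= (24.0 - 11.4) / (24.0 - 7.3) * 100
= 12.6 / 16.7 * 100
= 75.4%

75.4%


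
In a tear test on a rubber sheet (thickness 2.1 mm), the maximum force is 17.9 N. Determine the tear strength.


Tear strength = force / thickness
= 17.9 / 2.1
= 8.52 N/mm

8.52 N/mm


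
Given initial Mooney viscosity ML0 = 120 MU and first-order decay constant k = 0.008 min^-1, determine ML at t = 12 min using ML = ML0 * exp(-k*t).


ML = ML0 * exp(-k * t)
ML = 120 * exp(-0.008 * 12)
ML = 120 * 0.9085
ML = 109.02 MU

109.02 MU


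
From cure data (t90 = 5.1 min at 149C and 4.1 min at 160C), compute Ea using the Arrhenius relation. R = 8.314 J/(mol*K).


T1 = 422.15 K, T2 = 433.15 K
1/T1 - 1/T2 = 6.0157e-05
ln(t1/t2) = ln(5.1/4.1) = 0.2183
Ea = 8.314 * 0.2183 / 6.0157e-05 = 30163.6432 J/mol
Ea = 30.16 kJ/mol

30.16 kJ/mol


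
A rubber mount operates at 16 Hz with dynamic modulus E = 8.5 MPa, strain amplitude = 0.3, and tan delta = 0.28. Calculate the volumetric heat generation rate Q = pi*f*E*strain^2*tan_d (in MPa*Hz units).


Q = pi * f * E * strain^2 * tan_d
= pi * 16 * 8.5 * 0.3^2 * 0.28
= pi * 16 * 8.5 * 0.0900 * 0.28
= 10.7669

Q = 10.7669


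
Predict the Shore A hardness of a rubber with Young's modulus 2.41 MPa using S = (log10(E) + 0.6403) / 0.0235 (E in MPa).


log10(E) = 0.0235*S - 0.6403  =>  S = (log10(E) + 0.6403) / 0.0235
log10(2.41) = 0.382017
S = (0.382017 + 0.6403) / 0.0235 = 1.022317 / 0.0235
S = 43.5

Shore A = 43.5


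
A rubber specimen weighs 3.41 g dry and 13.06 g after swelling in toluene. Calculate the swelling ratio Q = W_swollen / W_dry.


Q = W_swollen / W_dry
Q = 13.06 / 3.41
Q = 3.83

Q = 3.83


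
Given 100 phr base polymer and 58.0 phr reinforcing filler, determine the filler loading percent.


Filler % = filler / (rubber + filler) * 100
= 58.0 / (100 + 58.0) * 100
= 58.0 / 158.0 * 100
= 36.71%

36.71%


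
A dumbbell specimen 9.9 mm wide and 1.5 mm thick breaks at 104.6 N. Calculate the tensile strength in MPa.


Area = width * thickness = 9.9 * 1.5 = 14.85 mm^2
TS = force / area = 104.6 / 14.85 = 7.04 MPa

7.04 MPa


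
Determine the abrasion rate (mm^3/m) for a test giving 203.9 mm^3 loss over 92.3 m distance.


Rate = volume_loss / distance
= 203.9 / 92.3
= 2.209 mm^3/m

2.209 mm^3/m


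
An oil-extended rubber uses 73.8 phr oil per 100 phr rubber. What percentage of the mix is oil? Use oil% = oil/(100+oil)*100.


Oil % = oil / (100 + oil) * 100
= 73.8 / (100 + 73.8) * 100
= 73.8 / 173.8 * 100
= 42.46%

42.46%


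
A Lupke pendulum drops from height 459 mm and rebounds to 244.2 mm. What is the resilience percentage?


Resilience = h_rebound / h_drop * 100
= 244.2 / 459 * 100
= 53.2%

53.2%


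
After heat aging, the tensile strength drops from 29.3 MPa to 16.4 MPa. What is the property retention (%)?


Retention = aged / original * 100
= 16.4 / 29.3 * 100
= 56.0%

56.0%


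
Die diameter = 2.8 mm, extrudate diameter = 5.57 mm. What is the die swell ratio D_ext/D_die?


Die swell ratio = D_extrudate / D_die
= 5.57 / 2.8
= 1.989

Die swell = 1.989


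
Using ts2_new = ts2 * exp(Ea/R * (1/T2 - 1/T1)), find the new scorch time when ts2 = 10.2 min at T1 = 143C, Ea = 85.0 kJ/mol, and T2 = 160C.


Convert temperatures: T1 = 143 + 273.15 = 416.15 K, T2 = 160 + 273.15 = 433.15 K
ts2_new = 10.2 * exp(85000 / 8.314 * (1/433.15 - 1/416.15))
1/T2 - 1/T1 = -9.4311e-05
ts2_new = 3.89 min

3.89 min


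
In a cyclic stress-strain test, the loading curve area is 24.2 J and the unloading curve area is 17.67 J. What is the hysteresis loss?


Hysteresis loss = loading - unloading
= 24.2 - 17.67
= 6.53 J

6.53 J


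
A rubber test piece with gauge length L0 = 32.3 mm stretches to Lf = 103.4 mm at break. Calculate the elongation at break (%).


Elongation = (Lf - L0) / L0 * 100
= (103.4 - 32.3) / 32.3 * 100
= 71.1 / 32.3 * 100
= 220.1%

220.1%


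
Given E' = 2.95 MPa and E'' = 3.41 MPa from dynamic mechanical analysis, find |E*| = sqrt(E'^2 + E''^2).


|E*| = sqrt(E'^2 + E''^2)
= sqrt(2.95^2 + 3.41^2)
= sqrt(8.7025 + 11.6281)
= 4.509 MPa

4.509 MPa


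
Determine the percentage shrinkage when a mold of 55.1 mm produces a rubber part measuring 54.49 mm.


Shrinkage = (mold - part) / mold * 100
= (55.1 - 54.49) / 55.1 * 100
= 0.61 / 55.1 * 100
= 1.11%

1.11%


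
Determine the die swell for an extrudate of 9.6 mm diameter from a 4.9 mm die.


Die swell ratio = D_extrudate / D_die
= 9.6 / 4.9
= 1.959

Die swell = 1.959


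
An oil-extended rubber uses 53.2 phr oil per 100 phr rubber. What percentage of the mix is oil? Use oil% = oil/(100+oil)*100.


Oil % = oil / (100 + oil) * 100
= 53.2 / (100 + 53.2) * 100
= 53.2 / 153.2 * 100
= 34.73%

34.73%


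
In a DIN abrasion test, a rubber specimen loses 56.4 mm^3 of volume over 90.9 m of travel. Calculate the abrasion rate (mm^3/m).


Rate = volume_loss / distance
= 56.4 / 90.9
= 0.62 mm^3/m

0.62 mm^3/m


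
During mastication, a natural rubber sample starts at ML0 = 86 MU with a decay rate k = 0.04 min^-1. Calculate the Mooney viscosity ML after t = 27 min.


ML = ML0 * exp(-k * t)
ML = 86 * exp(-0.04 * 27)
ML = 86 * 0.3396
ML = 29.21 MU

29.21 MU


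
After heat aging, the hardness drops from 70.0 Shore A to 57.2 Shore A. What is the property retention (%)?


Retention = aged / original * 100
= 57.2 / 70.0 * 100
= 81.7%

81.7%


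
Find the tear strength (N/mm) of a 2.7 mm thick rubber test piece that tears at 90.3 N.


Tear strength = force / thickness
= 90.3 / 2.7
= 33.44 N/mm

33.44 N/mm


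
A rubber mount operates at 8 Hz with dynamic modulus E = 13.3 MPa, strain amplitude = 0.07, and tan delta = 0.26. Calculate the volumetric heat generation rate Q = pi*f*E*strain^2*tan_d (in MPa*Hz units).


Q = pi * f * E * strain^2 * tan_d
= pi * 8 * 13.3 * 0.07^2 * 0.26
= pi * 8 * 13.3 * 0.0049 * 0.26
= 0.4259

Q = 0.4259


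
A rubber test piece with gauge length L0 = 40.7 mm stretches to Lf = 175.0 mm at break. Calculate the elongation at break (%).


Elongation = (Lf - L0) / L0 * 100
= (175.0 - 40.7) / 40.7 * 100
= 134.3 / 40.7 * 100
= 330.0%

330.0%


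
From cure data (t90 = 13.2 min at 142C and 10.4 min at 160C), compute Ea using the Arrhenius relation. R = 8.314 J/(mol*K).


T1 = 415.15 K, T2 = 433.15 K
1/T1 - 1/T2 = 1.0010e-04
ln(t1/t2) = ln(13.2/10.4) = 0.2384
Ea = 8.314 * 0.2384 / 1.0010e-04 = 19801.9157 J/mol
Ea = 19.8 kJ/mol

19.8 kJ/mol


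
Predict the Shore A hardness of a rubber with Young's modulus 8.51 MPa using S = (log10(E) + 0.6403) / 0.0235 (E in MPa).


log10(E) = 0.0235*S - 0.6403  =>  S = (log10(E) + 0.6403) / 0.0235
log10(8.51) = 0.929930
S = (0.929930 + 0.6403) / 0.0235 = 1.570230 / 0.0235
S = 66.8

Shore A = 66.8


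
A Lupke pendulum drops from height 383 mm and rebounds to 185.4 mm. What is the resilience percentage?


Resilience = h_rebound / h_drop * 100
= 185.4 / 383 * 100
= 48.4%

48.4%


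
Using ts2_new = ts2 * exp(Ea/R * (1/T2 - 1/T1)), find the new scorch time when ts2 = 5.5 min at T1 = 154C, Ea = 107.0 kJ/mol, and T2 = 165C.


Convert temperatures: T1 = 154 + 273.15 = 427.15 K, T2 = 165 + 273.15 = 438.15 K
ts2_new = 5.5 * exp(107000 / 8.314 * (1/438.15 - 1/427.15))
1/T2 - 1/T1 = -5.8775e-05
ts2_new = 2.58 min

2.58 min


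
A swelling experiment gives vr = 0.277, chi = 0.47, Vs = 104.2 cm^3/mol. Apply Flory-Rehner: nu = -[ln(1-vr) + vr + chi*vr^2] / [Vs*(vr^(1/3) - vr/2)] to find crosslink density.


ln(1 - vr) = ln(1 - 0.277) = -0.3243
Numerator = -((-0.3243) + 0.277 + 0.47 * 0.277^2) = 0.0113
Denominator = 104.2 * (0.277^(1/3) - 0.277/2) = 53.4930
nu = 0.0113 / 53.4930 = 2.1093e-04 mol/cm^3

2.1093e-04 mol/cm^3


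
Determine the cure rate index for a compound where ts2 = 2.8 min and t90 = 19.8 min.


CRI = 100 / (t90 - ts2)
= 100 / (19.8 - 2.8)
= 100 / 17.0
= 5.88 min^-1

5.88 min^-1


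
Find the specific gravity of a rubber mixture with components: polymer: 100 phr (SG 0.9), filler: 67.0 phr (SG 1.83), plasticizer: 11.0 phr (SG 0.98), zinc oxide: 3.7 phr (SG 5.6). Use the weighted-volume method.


Sum of weights = 181.7
Volume contributions:
  polymer: 100/0.9 = 111.1111
  filler: 67.0/1.83 = 36.6120
  plasticizer: 11.0/0.98 = 11.2245
  zinc oxide: 3.7/5.6 = 0.6607
Sum of volumes = 159.6083
SG = 181.7 / 159.6083 = 1.138

SG = 1.138
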